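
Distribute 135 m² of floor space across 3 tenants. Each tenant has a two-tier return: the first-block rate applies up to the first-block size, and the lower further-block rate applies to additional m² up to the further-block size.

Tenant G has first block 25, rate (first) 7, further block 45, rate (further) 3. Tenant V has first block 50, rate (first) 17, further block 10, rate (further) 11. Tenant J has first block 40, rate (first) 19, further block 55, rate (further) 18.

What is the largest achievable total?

Rank every tier by rate: Tenant J/T1 19 > Tenant J/T2 18 > Tenant V/T1 17 > Tenant V/T2 11 > Tenant G/T1 7 > Tenant G/T2 3.
Tenant J/T1 (19): +40 — 95 left.
Fill Tenant J T2 block (55 at 18) — 40 left.
40 remain; put them into Tenant V T1 at 17.
Total = 19×40 + 18×55 + 17×40 = 2430.

2430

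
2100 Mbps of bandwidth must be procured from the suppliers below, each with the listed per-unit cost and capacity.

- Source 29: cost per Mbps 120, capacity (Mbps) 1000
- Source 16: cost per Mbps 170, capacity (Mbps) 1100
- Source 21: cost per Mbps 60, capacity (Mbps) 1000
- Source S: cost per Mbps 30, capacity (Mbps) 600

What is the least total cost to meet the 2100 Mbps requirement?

138000

Cheapest first:
Source S (30): use full 600 — 1500 Mbps to go.
Source 21 at 60: take all 1000 Mbps — 500 still needed.
Source 29 (120): take the remaining 500 — done.
Source 16: unused.
Cost = 600×30 + 1000×60 + 500×120 = 138000.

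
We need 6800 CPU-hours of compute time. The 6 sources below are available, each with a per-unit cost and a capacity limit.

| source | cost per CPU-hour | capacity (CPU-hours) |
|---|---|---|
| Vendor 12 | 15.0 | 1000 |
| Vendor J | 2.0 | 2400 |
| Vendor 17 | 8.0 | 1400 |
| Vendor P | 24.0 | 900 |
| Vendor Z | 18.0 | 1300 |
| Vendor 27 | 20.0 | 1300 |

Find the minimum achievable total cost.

68400

Cheapest first:
Vendor J (2.0): use full 2400 — 4400 CPU-hours to go.
Take 1400 from Vendor 17 at 8.0 — need 3000 more.
Vendor 12 (15.0): use full 1000 — 2000 CPU-hours to go.
Vendor Z (18.0): use full 1300 — 700 CPU-hours to go.
Vendor 27 at 20.0: take 700 of its 1300 — requirement met.
Vendor P: unused.
Cost = 2400×2.0 + 1400×8.0 + 1000×15.0 + 1300×18.0 + 700×20.0 = 68400.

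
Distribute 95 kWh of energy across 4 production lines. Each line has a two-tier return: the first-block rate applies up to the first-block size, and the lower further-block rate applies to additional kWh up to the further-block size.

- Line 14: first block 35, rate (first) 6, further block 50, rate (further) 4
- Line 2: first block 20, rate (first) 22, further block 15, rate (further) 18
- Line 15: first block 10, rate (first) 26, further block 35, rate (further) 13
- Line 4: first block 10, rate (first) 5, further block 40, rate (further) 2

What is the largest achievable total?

Rank every tier by rate: Line 15/tier1 26 > Line 2/tier1 22 > Line 2/tier2 18 > Line 15/tier2 13 > Line 14/tier1 6 > Line 4/tier1 5 > Line 14/tier2 4 > Line 4/tier2 2.
Line 15 tier1 at 26: fill all 10 ; 85 left.
Line 2 tier1 at 22: fill all 20 ; 65 left.
Line 2 tier2 at 18: fill all 15 ; 50 left.
Line 15/tier2 (13): +35 ; 15 left.
Line 14/tier1: +15 of 35 at 6; pool empty.
Total = 26×10 + 22×20 + 18×15 + 13×35 + 6×15 = 1515.

1515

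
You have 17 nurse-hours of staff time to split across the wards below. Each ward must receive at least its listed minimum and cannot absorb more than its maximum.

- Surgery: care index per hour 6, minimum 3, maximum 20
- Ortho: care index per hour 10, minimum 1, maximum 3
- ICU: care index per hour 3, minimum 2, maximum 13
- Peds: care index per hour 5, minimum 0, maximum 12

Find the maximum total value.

Meeting every minimum uses 3+1+2+0 = 6 nurse-hours, leaving 11.
Rank by care index per hour: Ortho 10 > Surgery 6 > Peds 5 > ICU 3.
Ortho: +2 to 3 (cap) — 9 left.
Surgery: +9 (room for 17) → 12. Pool exhausted.
Total = 6×12 + 10×3 + 3×2 = 108.

108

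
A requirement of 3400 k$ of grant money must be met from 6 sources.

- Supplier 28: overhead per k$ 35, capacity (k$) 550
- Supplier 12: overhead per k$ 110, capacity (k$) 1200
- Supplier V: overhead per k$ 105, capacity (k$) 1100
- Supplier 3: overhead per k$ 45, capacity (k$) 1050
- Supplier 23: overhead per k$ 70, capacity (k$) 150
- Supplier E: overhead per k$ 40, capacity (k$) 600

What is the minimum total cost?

211250

Fill from the cheapest source first.
Supplier 28 (35): use full 550 → 2850 k$ to go.
Supplier E at 40: take all 600 k$ → 2250 still needed.
Take 1050 from Supplier 3 at 45 → need 1200 more.
Supplier 23 at 70: take all 150 k$ → 1050 still needed.
Supplier V at 105: take 1050 of its 1100 → requirement met.
Supplier 12: unused.
Cost = 550×35 + 600×40 + 1050×45 + 150×70 + 1050×105 = 211250.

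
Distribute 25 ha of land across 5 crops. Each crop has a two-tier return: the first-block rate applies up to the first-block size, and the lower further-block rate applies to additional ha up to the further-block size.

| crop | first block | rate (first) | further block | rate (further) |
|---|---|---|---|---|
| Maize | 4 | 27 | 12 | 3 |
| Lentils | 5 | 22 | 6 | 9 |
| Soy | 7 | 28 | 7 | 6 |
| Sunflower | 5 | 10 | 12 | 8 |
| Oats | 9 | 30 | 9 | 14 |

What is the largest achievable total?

Order all 10 blocks by rate: Oats/T1 30 > Soy/T1 28 > Maize/T1 27 > Lentils/T1 22 > Oats/T2 14 > Sunflower/T1 10 > Lentils/T2 9 > Sunflower/T2 8 > Soy/T2 6 > Maize/T2 3.
Oats T1 at 30: fill all 9 → 16 left.
Fill Soy T1 block (7 at 28) → 9 left.
Maize/T1 (27): +4 → 5 left.
Lentils/T1 (22): +5 → 0 left.
Total = 30×9 + 28×7 + 27×4 + 22×5 = 684.

684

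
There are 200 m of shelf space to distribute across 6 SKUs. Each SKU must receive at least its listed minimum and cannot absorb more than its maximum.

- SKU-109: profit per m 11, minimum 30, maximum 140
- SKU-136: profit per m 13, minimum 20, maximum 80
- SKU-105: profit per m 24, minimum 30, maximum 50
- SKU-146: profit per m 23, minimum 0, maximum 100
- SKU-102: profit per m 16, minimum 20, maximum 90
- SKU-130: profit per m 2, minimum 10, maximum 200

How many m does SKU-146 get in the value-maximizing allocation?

70

Meeting every minimum uses 30+20+30+0+20+10 = 110 m, leaving 90.
Order the SKUs by profit per m: SKU-105 24 > SKU-146 23 > SKU-102 16 > SKU-136 13 > SKU-109 11 > SKU-130 2.
SKU-105: +20 to 50 (cap) ; 70 left.
SKU-146 has room for 100 more but only 70 remain, so it gets 70.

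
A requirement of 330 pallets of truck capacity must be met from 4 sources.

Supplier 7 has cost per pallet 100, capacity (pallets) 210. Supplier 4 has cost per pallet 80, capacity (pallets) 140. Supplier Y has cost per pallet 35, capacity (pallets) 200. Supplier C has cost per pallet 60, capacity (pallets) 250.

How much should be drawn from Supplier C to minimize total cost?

130

Cheapest first:
Supplier Y (35): use full 200 ; 130 pallets to go.
Supplier C at 60: take 130 of its 250 ; requirement met.
Supplier 4, Supplier 7: unused.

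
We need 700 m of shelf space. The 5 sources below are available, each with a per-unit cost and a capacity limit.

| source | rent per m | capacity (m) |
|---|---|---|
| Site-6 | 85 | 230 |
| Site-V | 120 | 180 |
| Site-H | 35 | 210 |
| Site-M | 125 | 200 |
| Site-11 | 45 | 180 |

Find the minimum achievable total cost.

Fill from the cheapest source first.
Take 210 from Site-H at 35 ; need 490 more.
Site-11 (45): use full 180 ; 310 m to go.
Site-6 at 85: take all 230 m ; 80 still needed.
Site-V (120): take the remaining 80 ; done.
Site-M: unused.
Cost = 210×35 + 180×45 + 230×85 + 80×120 = 44600.

44600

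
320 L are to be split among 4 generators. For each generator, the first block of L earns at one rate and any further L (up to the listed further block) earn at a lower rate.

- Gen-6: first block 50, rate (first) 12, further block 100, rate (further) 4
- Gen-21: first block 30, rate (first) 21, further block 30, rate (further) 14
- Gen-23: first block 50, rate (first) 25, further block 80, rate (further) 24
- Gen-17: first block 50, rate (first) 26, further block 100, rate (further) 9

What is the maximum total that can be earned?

Treat each block as its own option and order by rate: Gen-17/tier1 26 > Gen-23/tier1 25 > Gen-23/tier2 24 > Gen-21/tier1 21 > Gen-21/tier2 14 > Gen-6/tier1 12 > Gen-17/tier2 9 > Gen-6/tier2 4.
Gen-17 tier1 at 26: fill all 50 → 270 left.
Fill Gen-23 tier1 block (50 at 25) → 220 left.
Gen-23 tier2 at 24: fill all 80 → 140 left.
Fill Gen-21 tier1 block (30 at 21) → 110 left.
Fill Gen-21 tier2 block (30 at 14) → 80 left.
Gen-6/tier1 (12): +50 → 30 left.
Gen-17 tier2 at 9: only 30 left, fill 30.
Total = 26×50 + 25×50 + 24×80 + 21×30 + 14×30 + 12×50 + 9×30 = 6390.

6390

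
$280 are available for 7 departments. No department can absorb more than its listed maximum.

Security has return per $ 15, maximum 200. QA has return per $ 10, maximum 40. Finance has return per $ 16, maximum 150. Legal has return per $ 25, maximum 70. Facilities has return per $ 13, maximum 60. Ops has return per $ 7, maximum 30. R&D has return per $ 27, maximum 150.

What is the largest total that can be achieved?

Highest return per $ first: R&D 27 > Legal 25 > Finance 16 > Security 15 > Facilities 13 > QA 10 > Ops 7.
Give R&D 150 to hit its cap of 150 — 130 left.
Give Legal 70 to hit its cap of 70 — 60 left.
Only 60 left; Finance takes them to reach 60.
Total = 16×60 + 25×70 + 27×150 = 6760.

6760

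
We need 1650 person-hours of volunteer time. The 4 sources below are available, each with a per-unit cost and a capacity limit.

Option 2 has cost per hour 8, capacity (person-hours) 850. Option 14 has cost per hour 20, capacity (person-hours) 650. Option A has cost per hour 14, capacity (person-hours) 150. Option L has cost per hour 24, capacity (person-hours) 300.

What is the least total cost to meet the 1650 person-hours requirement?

21900

Use sources in increasing cost order.
Option 2 (8): use full 850 ; 800 person-hours to go.
Option A (14): use full 150 ; 650 person-hours to go.
Option 14 at 20: take all 650 person-hours ; 0 still needed.
Option L: unused.
Cost = 850×8 + 150×14 + 650×20 = 21900.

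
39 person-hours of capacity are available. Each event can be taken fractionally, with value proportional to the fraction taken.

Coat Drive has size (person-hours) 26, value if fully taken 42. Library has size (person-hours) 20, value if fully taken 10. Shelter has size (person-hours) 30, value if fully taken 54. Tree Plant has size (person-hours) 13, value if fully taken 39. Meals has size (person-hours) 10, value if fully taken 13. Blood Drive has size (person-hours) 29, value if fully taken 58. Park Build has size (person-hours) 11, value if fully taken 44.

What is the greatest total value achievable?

Best value per unit of size first: Park Build 44/11≈4, Tree Plant 39/13≈3, Blood Drive 58/29≈2, Shelter 54/30≈1.8, Coat Drive 42/26≈1.62, Meals 13/10≈1.3, Library 10/20≈0.5.
All 11 person-hours of Park Build fit (value 44) → 28 remain.
All 13 person-hours of Tree Plant fit (value 39) → 15 remain.
Fill the last 15 person-hours with part of Blood Drive: 15/29 of it earns 30.
Total value = 113.

113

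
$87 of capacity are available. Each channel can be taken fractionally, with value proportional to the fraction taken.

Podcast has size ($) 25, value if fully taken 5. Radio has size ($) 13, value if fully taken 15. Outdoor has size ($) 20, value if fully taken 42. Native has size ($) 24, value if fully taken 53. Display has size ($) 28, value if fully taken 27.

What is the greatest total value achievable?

137.4

Rank by value-to-size ratio: Native 53/24≈2.21, Outdoor 42/20≈2.1, Radio 15/13≈1.15, Display 27/28≈0.964, Podcast 5/25≈0.2.
Take all of Native (24 $, value 53) → 63 $ left.
Outdoor: take in full, 20 $ for value 42 → 43 left.
All 13 $ of Radio fit (value 15) → 30 remain.
All 28 $ of Display fit (value 27) → 2 remain.
Fill the last 2 $ with part of Podcast: 2/25 of it earns 0.4.
Total value = 137.4.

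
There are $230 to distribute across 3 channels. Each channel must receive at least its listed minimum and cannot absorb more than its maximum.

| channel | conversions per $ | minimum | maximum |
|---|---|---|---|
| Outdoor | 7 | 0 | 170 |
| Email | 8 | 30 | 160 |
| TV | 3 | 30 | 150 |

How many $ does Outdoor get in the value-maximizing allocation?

40

Meeting every minimum uses 0+30+30 = 60 $, leaving 170.
Order the channels by conversions per $: Email 8 > Outdoor 7 > TV 3.
Email takes 130 more to reach its cap of 160 → 40 left.
Outdoor: +40 (room for 170) → 40. Pool exhausted.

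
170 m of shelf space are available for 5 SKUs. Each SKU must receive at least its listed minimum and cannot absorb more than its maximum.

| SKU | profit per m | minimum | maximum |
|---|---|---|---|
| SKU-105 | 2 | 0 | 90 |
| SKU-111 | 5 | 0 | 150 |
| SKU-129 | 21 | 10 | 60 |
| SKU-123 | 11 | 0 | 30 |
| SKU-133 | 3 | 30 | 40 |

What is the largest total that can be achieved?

1930

Meeting every minimum uses 0+0+10+0+30 = 40 m, leaving 130.
Highest profit per m first: SKU-129 21 > SKU-123 11 > SKU-111 5 > SKU-133 3 > SKU-105 2.
SKU-129: +50 to 60 (cap) ; 80 left.
SKU-123: +30 to 30 (cap) ; 50 left.
Only 50 left; SKU-111 takes them to reach 50.
Total = 5×50 + 21×60 + 11×30 + 3×30 = 1930.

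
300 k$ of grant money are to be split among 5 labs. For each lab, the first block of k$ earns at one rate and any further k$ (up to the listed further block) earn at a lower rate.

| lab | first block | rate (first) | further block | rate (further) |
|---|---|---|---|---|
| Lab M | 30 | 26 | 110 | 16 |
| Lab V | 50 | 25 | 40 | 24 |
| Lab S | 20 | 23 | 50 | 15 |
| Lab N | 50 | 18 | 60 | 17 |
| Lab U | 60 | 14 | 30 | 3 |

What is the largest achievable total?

6170

Treat each block as its own option and order by rate: Lab M/tier1 26 > Lab V/tier1 25 > Lab V/tier2 24 > Lab S/tier1 23 > Lab N/tier1 18 > Lab N/tier2 17 > Lab M/tier2 16 > Lab S/tier2 15 > Lab U/tier1 14 > Lab U/tier2 3.
Lab M/tier1 (26): +30 ; 270 left.
Lab V/tier1 (25): +50 ; 220 left.
Lab V tier2 at 24: fill all 40 ; 180 left.
Fill Lab S tier1 block (20 at 23) ; 160 left.
Fill Lab N tier1 block (50 at 18) ; 110 left.
Fill Lab N tier2 block (60 at 17) ; 50 left.
Lab M/tier2: +50 of 110 at 16; pool empty.
Total = 26×30 + 25×50 + 24×40 + 23×20 + 18×50 + 17×60 + 16×50 = 6170.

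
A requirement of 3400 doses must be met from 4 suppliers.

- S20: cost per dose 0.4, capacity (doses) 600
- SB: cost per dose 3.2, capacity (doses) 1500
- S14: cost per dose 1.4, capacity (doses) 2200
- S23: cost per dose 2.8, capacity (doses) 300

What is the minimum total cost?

Cheapest first:
S20 (0.4): use full 600 ; 2800 doses to go.
Take 2200 from S14 at 1.4 ; need 600 more.
S23 at 2.8: take all 300 doses ; 300 still needed.
SB (3.2): take the remaining 300 ; done.
Cost = 600×0.4 + 2200×1.4 + 300×2.8 + 300×3.2 = 5120.

5120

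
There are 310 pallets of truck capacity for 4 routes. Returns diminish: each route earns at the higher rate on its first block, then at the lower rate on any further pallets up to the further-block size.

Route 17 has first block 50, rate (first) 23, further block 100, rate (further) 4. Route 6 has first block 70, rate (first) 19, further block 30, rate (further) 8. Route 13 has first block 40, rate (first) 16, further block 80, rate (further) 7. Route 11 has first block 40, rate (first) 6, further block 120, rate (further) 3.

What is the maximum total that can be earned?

4160

Rank every tier by rate: Route 17/first 23 > Route 6/first 19 > Route 13/first 16 > Route 6/second 8 > Route 13/second 7 > Route 11/first 6 > Route 17/second 4 > Route 11/second 3.
Route 17 first at 23: fill all 50 ; 260 left.
Route 6 first at 19: fill all 70 ; 190 left.
Fill Route 13 first block (40 at 16) ; 150 left.
Route 6 second at 8: fill all 30 ; 120 left.
Fill Route 13 second block (80 at 7) ; 40 left.
Route 11 first at 6: fill all 40 ; 0 left.
Total = 23×50 + 19×70 + 16×40 + 8×30 + 7×80 + 6×40 = 4160.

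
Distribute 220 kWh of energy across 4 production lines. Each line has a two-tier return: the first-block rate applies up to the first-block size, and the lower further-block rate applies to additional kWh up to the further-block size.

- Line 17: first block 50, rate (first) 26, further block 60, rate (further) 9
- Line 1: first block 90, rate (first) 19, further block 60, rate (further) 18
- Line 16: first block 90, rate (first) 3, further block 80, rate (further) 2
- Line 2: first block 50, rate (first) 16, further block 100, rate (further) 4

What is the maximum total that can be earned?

4410

Order all 8 blocks by rate: Line 17/first 26 > Line 1/first 19 > Line 1/second 18 > Line 2/first 16 > Line 17/second 9 > Line 2/second 4 > Line 16/first 3 > Line 16/second 2.
Fill Line 17 first block (50 at 26) → 170 left.
Line 1 first at 19: fill all 90 → 80 left.
Line 1/second (18): +60 → 20 left.
20 remain; put them into Line 2 first at 16.
Total = 26×50 + 19×90 + 18×60 + 16×20 = 4410.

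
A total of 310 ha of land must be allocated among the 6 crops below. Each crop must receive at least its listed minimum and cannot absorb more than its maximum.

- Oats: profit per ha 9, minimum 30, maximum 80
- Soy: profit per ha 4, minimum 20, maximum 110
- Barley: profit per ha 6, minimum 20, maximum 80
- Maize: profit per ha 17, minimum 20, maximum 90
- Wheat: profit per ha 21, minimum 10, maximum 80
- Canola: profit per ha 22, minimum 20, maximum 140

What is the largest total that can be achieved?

Meeting every minimum uses 30+20+20+20+10+20 = 120 ha, leaving 190.
Highest profit per ha first: Canola 22 > Wheat 21 > Maize 17 > Oats 9 > Barley 6 > Soy 4.
Canola: +120 to 140 (cap) ; 70 left.
Give Wheat 70 more to hit its cap of 80 ; 0 left.
Total = 9×30 + 4×20 + 6×20 + 17×20 + 21×80 + 22×140 = 5570.

5570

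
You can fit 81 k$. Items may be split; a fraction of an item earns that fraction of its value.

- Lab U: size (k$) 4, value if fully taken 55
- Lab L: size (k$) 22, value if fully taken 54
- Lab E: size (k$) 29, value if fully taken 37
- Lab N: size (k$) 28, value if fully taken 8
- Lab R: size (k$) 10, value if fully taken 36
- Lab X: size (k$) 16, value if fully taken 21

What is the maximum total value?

203

Sort by value density: Lab U 55/4≈13.8, Lab R 36/10≈3.6, Lab L 54/22≈2.45, Lab X 21/16≈1.31, Lab E 37/29≈1.28, Lab N 8/28≈0.286.
Take all of Lab U (4 k$, value 55) ; 77 k$ left.
Lab R: take in full, 10 k$ for value 36 ; 67 left.
Take all of Lab L (22 k$, value 54) ; 45 k$ left.
All 16 k$ of Lab X fit (value 21) ; 29 remain.
Take all of Lab E (29 k$, value 37) ; 0 k$ left.
Total value = 203.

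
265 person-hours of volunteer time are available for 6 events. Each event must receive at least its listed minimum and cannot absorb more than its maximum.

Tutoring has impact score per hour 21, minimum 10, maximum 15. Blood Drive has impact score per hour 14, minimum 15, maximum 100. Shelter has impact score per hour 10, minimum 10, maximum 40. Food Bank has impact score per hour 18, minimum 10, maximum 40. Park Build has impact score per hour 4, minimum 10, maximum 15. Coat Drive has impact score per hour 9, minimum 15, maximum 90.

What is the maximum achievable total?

3415

Meeting every minimum uses 10+15+10+10+10+15 = 70 person-hours, leaving 195.
Rank by impact score per hour: Tutoring 21 > Food Bank 18 > Blood Drive 14 > Shelter 10 > Coat Drive 9 > Park Build 4.
Tutoring takes 5 more to reach its cap of 15 — 190 left.
Food Bank takes 30 more to reach its cap of 40 — 160 left.
Blood Drive: +85 to 100 (cap) — 75 left.
Shelter: +30 to 40 (cap) — 45 left.
Only 45 left; Coat Drive takes them to reach 60.
Total = 21×15 + 14×100 + 10×40 + 18×40 + 4×10 + 9×60 = 3415.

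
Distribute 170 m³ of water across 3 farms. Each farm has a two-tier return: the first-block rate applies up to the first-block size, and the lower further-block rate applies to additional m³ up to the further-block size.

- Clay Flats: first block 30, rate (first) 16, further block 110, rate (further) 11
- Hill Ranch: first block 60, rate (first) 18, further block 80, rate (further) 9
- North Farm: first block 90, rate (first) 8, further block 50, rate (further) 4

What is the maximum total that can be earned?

Rank every tier by rate: Hill Ranch/first 18 > Clay Flats/first 16 > Clay Flats/second 11 > Hill Ranch/second 9 > North Farm/first 8 > North Farm/second 4.
Hill Ranch/first (18): +60 → 110 left.
Clay Flats/first (16): +30 → 80 left.
Clay Flats second at 11: only 80 left, fill 80.
Total = 18×60 + 16×30 + 11×80 = 2440.

2440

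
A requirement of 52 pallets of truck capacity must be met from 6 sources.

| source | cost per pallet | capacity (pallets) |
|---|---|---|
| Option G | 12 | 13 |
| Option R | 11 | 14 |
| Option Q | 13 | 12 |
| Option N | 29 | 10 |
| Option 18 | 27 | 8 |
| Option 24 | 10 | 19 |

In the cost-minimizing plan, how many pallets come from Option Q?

Fill from the cheapest source first.
Option 24 at 10: take all 19 pallets → 33 still needed.
Option R (11): use full 14 → 19 pallets to go.
Option G (12): use full 13 → 6 pallets to go.
Take 6 from Option Q at 13 to finish.
Option 18, Option N: unused.

6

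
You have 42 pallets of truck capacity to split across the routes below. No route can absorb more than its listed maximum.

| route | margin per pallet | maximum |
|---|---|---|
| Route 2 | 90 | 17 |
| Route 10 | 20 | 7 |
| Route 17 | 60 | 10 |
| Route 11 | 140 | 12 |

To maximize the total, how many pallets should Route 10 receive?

Order the routes by margin per pallet: Route 11 140 > Route 2 90 > Route 17 60 > Route 10 20.
Give Route 11 12 to hit its cap of 12 — 30 left.
Route 2 takes 17 to reach its cap of 17 — 13 left.
Route 17: +10 to 10 (cap) — 3 left.
Only 3 left; Route 10 takes them to reach 3.

3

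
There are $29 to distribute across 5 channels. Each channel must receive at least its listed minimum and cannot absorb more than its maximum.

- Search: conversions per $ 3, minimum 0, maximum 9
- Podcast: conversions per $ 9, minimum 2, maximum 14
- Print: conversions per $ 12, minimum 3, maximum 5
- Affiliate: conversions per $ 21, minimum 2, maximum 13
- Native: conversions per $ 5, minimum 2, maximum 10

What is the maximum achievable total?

Meeting every minimum uses 0+2+3+2+2 = 9 $, leaving 20.
Rank by conversions per $: Affiliate 21 > Print 12 > Podcast 9 > Native 5 > Search 3.
Affiliate: +11 to 13 (cap) — 9 left.
Print takes 2 more to reach its cap of 5 — 7 left.
Podcast: +7 (room for 12) → 9. Pool exhausted.
Total = 9×9 + 12×5 + 21×13 + 5×2 = 424.

424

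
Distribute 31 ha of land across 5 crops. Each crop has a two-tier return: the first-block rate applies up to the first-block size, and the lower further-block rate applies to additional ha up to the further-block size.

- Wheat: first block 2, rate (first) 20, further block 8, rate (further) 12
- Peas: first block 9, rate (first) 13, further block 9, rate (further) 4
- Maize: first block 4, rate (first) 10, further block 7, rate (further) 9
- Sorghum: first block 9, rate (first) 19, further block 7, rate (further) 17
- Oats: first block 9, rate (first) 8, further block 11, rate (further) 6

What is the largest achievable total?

Order all 10 blocks by rate: Wheat/first 20 > Sorghum/first 19 > Sorghum/second 17 > Peas/first 13 > Wheat/second 12 > Maize/first 10 > Maize/second 9 > Oats/first 8 > Oats/second 6 > Peas/second 4.
Fill Wheat first block (2 at 20) → 29 left.
Sorghum/first (19): +9 → 20 left.
Sorghum/second (17): +7 → 13 left.
Fill Peas first block (9 at 13) → 4 left.
4 remain; put them into Wheat second at 12.
Total = 20×2 + 19×9 + 17×7 + 13×9 + 12×4 = 495.

495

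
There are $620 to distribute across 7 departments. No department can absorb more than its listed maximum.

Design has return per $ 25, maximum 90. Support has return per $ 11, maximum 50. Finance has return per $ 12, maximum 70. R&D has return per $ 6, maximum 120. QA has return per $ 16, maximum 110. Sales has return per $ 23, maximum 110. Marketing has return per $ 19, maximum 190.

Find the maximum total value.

11540

Highest return per $ first: Design 25 > Sales 23 > Marketing 19 > QA 16 > Finance 12 > Support 11 > R&D 6.
Design: +90 to 90 (cap) ; 530 left.
Give Sales 110 to hit its cap of 110 ; 420 left.
Marketing takes 190 to reach its cap of 190 ; 230 left.
QA takes 110 to reach its cap of 110 ; 120 left.
Finance takes 70 to reach its cap of 70 ; 50 left.
Give Support 50 to hit its cap of 50 ; 0 left.
Total = 25×90 + 11×50 + 12×70 + 16×110 + 23×110 + 19×190 = 11540.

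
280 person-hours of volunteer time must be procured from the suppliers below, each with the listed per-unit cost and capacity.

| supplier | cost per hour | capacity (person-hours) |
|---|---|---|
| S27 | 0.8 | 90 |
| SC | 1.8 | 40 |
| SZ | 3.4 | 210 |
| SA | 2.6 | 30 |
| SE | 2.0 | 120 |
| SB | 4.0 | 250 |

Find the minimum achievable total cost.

Use suppliers in increasing cost order.
S27 at 0.8: take all 90 person-hours → 190 still needed.
Take 40 from SC at 1.8 → need 150 more.
Take 120 from SE at 2.0 → need 30 more.
SA at 2.6: take all 30 person-hours → 0 still needed.
SZ, SB: unused.
Cost = 90×0.8 + 40×1.8 + 120×2.0 + 30×2.6 = 462.

462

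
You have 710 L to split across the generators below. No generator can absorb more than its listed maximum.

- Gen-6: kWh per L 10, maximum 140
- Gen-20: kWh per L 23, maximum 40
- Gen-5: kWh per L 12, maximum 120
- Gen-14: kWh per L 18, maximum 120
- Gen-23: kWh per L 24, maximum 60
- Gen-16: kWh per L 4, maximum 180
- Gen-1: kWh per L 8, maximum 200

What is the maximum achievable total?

Order the generators by kWh per L: Gen-23 24 > Gen-20 23 > Gen-14 18 > Gen-5 12 > Gen-6 10 > Gen-1 8 > Gen-16 4.
Gen-23 takes 60 to reach its cap of 60 — 650 left.
Gen-20 takes 40 to reach its cap of 40 — 610 left.
Gen-14: +120 to 120 (cap) — 490 left.
Give Gen-5 120 to hit its cap of 120 — 370 left.
Give Gen-6 140 to hit its cap of 140 — 230 left.
Give Gen-1 200 to hit its cap of 200 — 30 left.
Gen-16: +30 (room for 180) → 30. Pool exhausted.
Total = 10×140 + 23×40 + 12×120 + 18×120 + 24×60 + 4×30 + 8×200 = 9080.

9080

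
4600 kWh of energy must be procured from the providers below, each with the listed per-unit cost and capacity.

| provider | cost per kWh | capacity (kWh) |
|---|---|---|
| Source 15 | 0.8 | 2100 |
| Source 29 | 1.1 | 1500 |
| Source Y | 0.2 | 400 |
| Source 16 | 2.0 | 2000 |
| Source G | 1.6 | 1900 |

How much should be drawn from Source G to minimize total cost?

Cheapest first:
Source Y at 0.2: take all 400 kWh → 4200 still needed.
Source 15 (0.8): use full 2100 → 2100 kWh to go.
Source 29 at 1.1: take all 1500 kWh → 600 still needed.
Source G (1.6): take the remaining 600 → done.
Source 16: unused.

600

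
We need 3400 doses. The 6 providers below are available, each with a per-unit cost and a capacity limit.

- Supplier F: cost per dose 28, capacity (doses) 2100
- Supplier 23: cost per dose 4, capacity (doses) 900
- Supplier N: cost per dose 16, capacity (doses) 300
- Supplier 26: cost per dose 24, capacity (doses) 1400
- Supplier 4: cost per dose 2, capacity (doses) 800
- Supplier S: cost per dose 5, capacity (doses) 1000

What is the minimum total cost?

24600

Fill from the cheapest provider first.
Supplier 4 at 2: take all 800 doses → 2600 still needed.
Take 900 from Supplier 23 at 4 → need 1700 more.
Supplier S at 5: take all 1000 doses → 700 still needed.
Supplier N (16): use full 300 → 400 doses to go.
Take 400 from Supplier 26 at 24 to finish.
Supplier F: unused.
Cost = 800×2 + 900×4 + 1000×5 + 300×16 + 400×24 = 24600.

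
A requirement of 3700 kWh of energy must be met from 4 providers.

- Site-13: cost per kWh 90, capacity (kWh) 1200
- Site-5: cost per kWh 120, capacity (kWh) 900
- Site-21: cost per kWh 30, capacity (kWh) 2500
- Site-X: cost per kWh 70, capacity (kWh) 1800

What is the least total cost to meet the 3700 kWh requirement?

159000

Use providers in increasing cost order.
Take 2500 from Site-21 at 30 ; need 1200 more.
Take 1200 from Site-X at 70 to finish.
Site-13, Site-5: unused.
Cost = 2500×30 + 1200×70 = 159000.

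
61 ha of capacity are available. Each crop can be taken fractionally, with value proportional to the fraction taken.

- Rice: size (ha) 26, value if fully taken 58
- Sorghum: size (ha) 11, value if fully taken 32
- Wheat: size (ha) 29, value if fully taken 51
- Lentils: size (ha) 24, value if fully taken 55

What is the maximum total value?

Best value per unit of size first: Sorghum 32/11≈2.91, Lentils 55/24≈2.29, Rice 58/26≈2.23, Wheat 51/29≈1.76.
Sorghum: take in full, 11 ha for value 32 ; 50 left.
Take all of Lentils (24 ha, value 55) ; 26 ha left.
All 26 ha of Rice fit (value 58) ; 0 remain.
Total value = 145.

145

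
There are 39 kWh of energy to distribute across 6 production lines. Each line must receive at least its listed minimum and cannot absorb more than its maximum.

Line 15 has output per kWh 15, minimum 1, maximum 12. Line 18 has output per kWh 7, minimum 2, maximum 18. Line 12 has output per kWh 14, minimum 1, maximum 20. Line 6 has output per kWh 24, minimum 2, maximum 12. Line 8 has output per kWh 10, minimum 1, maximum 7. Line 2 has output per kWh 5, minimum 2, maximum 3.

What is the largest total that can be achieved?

Meeting every minimum uses 1+2+1+2+1+2 = 9 kWh, leaving 30.
Rank by output per kWh: Line 6 24 > Line 15 15 > Line 12 14 > Line 8 10 > Line 18 7 > Line 2 5.
Line 6 takes 10 more to reach its cap of 12 ; 20 left.
Line 15 takes 11 more to reach its cap of 12 ; 9 left.
Line 12: +9 (room for 19) → 10. Pool exhausted.
Total = 15×12 + 7×2 + 14×10 + 24×12 + 10×1 + 5×2 = 642.

642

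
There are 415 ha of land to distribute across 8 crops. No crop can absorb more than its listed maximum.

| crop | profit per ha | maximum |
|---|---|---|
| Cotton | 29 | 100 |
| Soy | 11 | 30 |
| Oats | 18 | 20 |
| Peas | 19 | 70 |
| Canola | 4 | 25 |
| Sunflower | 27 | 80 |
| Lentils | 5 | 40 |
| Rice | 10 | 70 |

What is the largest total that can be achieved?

8000

Order the crops by profit per ha: Cotton 29 > Sunflower 27 > Peas 19 > Oats 18 > Soy 11 > Rice 10 > Lentils 5 > Canola 4.
Cotton: +100 to 100 (cap) → 315 left.
Sunflower: +80 to 80 (cap) → 235 left.
Peas takes 70 to reach its cap of 70 → 165 left.
Give Oats 20 to hit its cap of 20 → 145 left.
Soy takes 30 to reach its cap of 30 → 115 left.
Rice takes 70 to reach its cap of 70 → 45 left.
Lentils: +40 to 40 (cap) → 5 left.
Only 5 left; Canola takes them to reach 5.
Total = 29×100 + 11×30 + 18×20 + 19×70 + 4×5 + 27×80 + 5×40 + 10×70 = 8000.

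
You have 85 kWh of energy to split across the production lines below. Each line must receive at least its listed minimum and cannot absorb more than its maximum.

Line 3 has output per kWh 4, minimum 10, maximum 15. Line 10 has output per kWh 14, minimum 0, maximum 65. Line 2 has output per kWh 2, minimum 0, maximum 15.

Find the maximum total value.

Meeting every minimum uses 10+0+0 = 10 kWh, leaving 75.
Order the production lines by output per kWh: Line 10 14 > Line 3 4 > Line 2 2.
Give Line 10 65 more to hit its cap of 65 ; 10 left.
Line 3: +5 to 15 (cap) ; 5 left.
Line 2: +5 (room for 15) → 5. Pool exhausted.
Total = 4×15 + 14×65 + 2×5 = 980.

980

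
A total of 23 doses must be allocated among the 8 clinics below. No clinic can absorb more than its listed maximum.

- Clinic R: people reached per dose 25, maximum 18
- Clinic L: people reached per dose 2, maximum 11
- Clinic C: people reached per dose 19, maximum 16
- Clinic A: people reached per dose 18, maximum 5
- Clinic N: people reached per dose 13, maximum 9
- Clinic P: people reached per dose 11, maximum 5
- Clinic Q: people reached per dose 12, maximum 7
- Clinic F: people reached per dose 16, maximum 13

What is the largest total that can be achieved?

Highest people reached per dose first: Clinic R 25 > Clinic C 19 > Clinic A 18 > Clinic F 16 > Clinic N 13 > Clinic Q 12 > Clinic P 11 > Clinic L 2.
Clinic R takes 18 to reach its cap of 18 ; 5 left.
Clinic C: +5 (room for 16) → 5. Pool exhausted.
Total = 25×18 + 19×5 = 545.

545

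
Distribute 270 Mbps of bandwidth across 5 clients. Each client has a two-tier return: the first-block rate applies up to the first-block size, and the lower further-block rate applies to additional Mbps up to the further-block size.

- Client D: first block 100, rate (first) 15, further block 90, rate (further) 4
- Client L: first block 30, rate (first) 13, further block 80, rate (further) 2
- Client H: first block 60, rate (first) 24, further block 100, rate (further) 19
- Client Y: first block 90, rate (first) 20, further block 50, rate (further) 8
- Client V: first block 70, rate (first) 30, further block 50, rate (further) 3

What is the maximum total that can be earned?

6290

Order all 10 blocks by rate: Client V/T1 30 > Client H/T1 24 > Client Y/T1 20 > Client H/T2 19 > Client D/T1 15 > Client L/T1 13 > Client Y/T2 8 > Client D/T2 4 > Client V/T2 3 > Client L/T2 2.
Fill Client V T1 block (70 at 30) ; 200 left.
Fill Client H T1 block (60 at 24) ; 140 left.
Client Y T1 at 20: fill all 90 ; 50 left.
50 remain; put them into Client H T2 at 19.
Total = 30×70 + 24×60 + 20×90 + 19×50 = 6290.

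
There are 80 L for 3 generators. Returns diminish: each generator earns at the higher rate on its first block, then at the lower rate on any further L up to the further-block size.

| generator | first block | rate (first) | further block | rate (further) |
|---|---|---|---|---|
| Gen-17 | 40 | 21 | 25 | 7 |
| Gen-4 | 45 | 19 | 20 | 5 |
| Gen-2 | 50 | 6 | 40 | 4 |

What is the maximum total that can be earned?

Order all 6 blocks by rate: Gen-17/first 21 > Gen-4/first 19 > Gen-17/second 7 > Gen-2/first 6 > Gen-4/second 5 > Gen-2/second 4.
Fill Gen-17 first block (40 at 21) — 40 left.
Gen-4 first at 19: only 40 left, fill 40.
Total = 21×40 + 19×40 = 1600.

1600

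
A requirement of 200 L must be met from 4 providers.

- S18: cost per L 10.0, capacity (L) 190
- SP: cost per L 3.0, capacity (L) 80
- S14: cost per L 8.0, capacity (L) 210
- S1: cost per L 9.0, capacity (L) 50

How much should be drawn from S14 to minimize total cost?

Fill from the cheapest provider first.
SP at 3.0: take all 80 L — 120 still needed.
S14 (8.0): take the remaining 120 — done.
S1, S18: unused.

120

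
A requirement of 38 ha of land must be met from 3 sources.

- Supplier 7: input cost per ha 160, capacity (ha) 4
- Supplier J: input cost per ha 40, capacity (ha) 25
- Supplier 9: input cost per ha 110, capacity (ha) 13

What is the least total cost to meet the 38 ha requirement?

2430

Fill from the cheapest source first.
Supplier J (40): use full 25 → 13 ha to go.
Supplier 9 at 110: take all 13 ha → 0 still needed.
Supplier 7: unused.
Cost = 25×40 + 13×110 = 2430.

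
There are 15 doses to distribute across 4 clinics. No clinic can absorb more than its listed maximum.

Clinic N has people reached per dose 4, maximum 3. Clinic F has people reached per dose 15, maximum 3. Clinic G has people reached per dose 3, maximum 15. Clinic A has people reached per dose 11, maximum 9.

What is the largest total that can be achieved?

Rank by people reached per dose: Clinic F 15 > Clinic A 11 > Clinic N 4 > Clinic G 3.
Give Clinic F 3 to hit its cap of 3 ; 12 left.
Clinic A: +9 to 9 (cap) ; 3 left.
Clinic N: +3 to 3 (cap) ; 0 left.
Total = 4×3 + 15×3 + 11×9 = 156.

156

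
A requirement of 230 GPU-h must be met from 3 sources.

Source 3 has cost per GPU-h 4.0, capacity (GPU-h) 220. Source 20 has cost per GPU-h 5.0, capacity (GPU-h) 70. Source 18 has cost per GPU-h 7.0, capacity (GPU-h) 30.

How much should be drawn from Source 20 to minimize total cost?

10

Cheapest first:
Source 3 at 4.0: take all 220 GPU-h → 10 still needed.
Source 20 (5.0): take the remaining 10 → done.
Source 18: unused.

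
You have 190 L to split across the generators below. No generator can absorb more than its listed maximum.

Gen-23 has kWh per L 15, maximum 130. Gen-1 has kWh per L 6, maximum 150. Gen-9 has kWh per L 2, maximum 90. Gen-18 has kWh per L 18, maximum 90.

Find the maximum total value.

Highest kWh per L first: Gen-18 18 > Gen-23 15 > Gen-1 6 > Gen-9 2.
Gen-18 takes 90 to reach its cap of 90 — 100 left.
Only 100 left; Gen-23 takes them to reach 100.
Total = 15×100 + 18×90 = 3120.

3120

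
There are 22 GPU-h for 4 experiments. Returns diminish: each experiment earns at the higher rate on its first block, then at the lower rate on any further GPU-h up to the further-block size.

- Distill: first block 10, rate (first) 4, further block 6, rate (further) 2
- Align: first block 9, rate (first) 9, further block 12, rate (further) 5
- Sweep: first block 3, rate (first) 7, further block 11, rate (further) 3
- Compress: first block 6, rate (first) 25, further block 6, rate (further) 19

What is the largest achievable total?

352

Order all 8 blocks by rate: Compress/tier1 25 > Compress/tier2 19 > Align/tier1 9 > Sweep/tier1 7 > Align/tier2 5 > Distill/tier1 4 > Sweep/tier2 3 > Distill/tier2 2.
Fill Compress tier1 block (6 at 25) ; 16 left.
Compress tier2 at 19: fill all 6 ; 10 left.
Align tier1 at 9: fill all 9 ; 1 left.
Sweep/tier1: +1 of 3 at 7; pool empty.
Total = 25×6 + 19×6 + 9×9 + 7×1 = 352.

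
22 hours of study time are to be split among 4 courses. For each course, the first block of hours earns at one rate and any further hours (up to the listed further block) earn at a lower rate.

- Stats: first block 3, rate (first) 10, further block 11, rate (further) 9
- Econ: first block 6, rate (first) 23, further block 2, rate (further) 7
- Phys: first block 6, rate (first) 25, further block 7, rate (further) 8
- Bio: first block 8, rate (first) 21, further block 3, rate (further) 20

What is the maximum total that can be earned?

496

Rank every tier by rate: Phys/tier1 25 > Econ/tier1 23 > Bio/tier1 21 > Bio/tier2 20 > Stats/tier1 10 > Stats/tier2 9 > Phys/tier2 8 > Econ/tier2 7.
Fill Phys tier1 block (6 at 25) — 16 left.
Econ/tier1 (23): +6 — 10 left.
Fill Bio tier1 block (8 at 21) — 2 left.
Bio/tier2: +2 of 3 at 20; pool empty.
Total = 25×6 + 23×6 + 21×8 + 20×2 = 496.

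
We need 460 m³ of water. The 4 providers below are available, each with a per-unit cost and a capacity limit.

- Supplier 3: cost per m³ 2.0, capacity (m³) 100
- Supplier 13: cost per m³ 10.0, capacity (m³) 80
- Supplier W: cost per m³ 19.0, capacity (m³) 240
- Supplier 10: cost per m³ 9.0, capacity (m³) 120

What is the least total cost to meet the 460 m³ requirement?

Fill from the cheapest provider first.
Take 100 from Supplier 3 at 2.0 — need 360 more.
Take 120 from Supplier 10 at 9.0 — need 240 more.
Supplier 13 (10.0): use full 80 — 160 m³ to go.
Supplier W at 19.0: take 160 of its 240 — requirement met.
Cost = 100×2.0 + 120×9.0 + 80×10.0 + 160×19.0 = 5120.

5120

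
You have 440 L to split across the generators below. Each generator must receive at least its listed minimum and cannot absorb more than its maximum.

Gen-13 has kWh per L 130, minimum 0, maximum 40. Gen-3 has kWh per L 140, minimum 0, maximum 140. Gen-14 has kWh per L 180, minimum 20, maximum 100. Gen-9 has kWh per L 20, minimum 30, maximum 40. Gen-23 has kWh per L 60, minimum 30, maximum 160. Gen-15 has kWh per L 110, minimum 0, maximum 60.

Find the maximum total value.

54200

Meeting every minimum uses 0+0+20+30+30+0 = 80 L, leaving 360.
Highest kWh per L first: Gen-14 180 > Gen-3 140 > Gen-13 130 > Gen-15 110 > Gen-23 60 > Gen-9 20.
Give Gen-14 80 more to hit its cap of 100 ; 280 left.
Gen-3 takes 140 more to reach its cap of 140 ; 140 left.
Gen-13: +40 to 40 (cap) ; 100 left.
Gen-15 takes 60 more to reach its cap of 60 ; 40 left.
Gen-23 has room for 130 more but only 40 remain, so it gets 70.
Total = 130×40 + 140×140 + 180×100 + 20×30 + 60×70 + 110×60 = 54200.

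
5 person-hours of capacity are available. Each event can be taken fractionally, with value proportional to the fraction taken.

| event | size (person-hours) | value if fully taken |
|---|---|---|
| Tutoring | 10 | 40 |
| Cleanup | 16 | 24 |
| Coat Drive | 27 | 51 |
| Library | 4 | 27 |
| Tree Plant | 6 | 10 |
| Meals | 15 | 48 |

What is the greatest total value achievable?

Best value per unit of size first: Library 27/4≈6.75, Tutoring 40/10≈4, Meals 48/15≈3.2, Coat Drive 51/27≈1.89, Tree Plant 10/6≈1.67, Cleanup 24/16≈1.5.
Take all of Library (4 person-hours, value 27) ; 1 person-hours left.
1 person-hours left: a 1/10 share of Tutoring gives 40×1/10 = 4.
Total value = 31.

31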